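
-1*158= -158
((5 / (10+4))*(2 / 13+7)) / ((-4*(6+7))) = -465 / 9464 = -0.05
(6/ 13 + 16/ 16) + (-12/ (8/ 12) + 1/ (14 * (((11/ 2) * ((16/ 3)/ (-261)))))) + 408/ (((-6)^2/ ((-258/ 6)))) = -24240569/ 48048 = -504.51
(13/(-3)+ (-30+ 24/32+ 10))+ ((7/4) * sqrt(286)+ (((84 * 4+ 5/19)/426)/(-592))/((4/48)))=-28269925/1197912+ 7 * sqrt(286)/4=6.00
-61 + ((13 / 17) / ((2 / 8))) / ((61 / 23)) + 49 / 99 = -59.35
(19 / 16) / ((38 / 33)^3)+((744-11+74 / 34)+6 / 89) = 51457260873 / 69912704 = 736.02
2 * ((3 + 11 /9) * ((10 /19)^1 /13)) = 40 /117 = 0.34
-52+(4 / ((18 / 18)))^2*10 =108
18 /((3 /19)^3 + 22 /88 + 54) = 493848 /1488511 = 0.33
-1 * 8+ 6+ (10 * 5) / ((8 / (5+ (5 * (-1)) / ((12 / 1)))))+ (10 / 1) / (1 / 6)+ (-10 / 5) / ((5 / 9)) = 19931 / 240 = 83.05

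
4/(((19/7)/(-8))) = -224/19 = -11.79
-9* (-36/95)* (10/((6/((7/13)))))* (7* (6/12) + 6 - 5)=3402/247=13.77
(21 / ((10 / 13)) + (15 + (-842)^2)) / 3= 7090063 / 30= 236335.43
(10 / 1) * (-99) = -990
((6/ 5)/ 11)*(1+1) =0.22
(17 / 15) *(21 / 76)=119 / 380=0.31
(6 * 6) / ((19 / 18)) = 648 / 19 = 34.11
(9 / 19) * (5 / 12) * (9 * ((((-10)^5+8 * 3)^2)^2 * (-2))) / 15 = -23661481868164120683.79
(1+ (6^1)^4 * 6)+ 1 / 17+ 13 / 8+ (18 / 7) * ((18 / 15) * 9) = 37158727 / 4760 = 7806.46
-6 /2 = -3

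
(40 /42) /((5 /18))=24 /7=3.43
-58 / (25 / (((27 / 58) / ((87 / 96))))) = -864 / 725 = -1.19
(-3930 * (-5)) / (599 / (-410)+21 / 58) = -116819250 / 6533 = -17881.41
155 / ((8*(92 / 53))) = 8215 / 736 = 11.16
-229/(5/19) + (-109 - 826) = -9026/5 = -1805.20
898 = 898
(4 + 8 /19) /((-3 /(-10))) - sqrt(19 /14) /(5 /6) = 13.34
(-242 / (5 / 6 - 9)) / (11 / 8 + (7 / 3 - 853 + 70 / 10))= -34848 / 990535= -0.04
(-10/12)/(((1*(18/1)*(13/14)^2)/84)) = -6860/1521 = -4.51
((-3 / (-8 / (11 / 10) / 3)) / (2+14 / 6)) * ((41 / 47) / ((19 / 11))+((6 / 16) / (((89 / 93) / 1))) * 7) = 47180529 / 50865280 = 0.93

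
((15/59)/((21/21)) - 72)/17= -4.22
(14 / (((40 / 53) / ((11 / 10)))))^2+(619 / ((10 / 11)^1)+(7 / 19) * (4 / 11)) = 9174247249 / 8360000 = 1097.40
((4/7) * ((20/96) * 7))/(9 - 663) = -5/3924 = -0.00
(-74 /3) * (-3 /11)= 74 /11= 6.73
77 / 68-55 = -3663 / 68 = -53.87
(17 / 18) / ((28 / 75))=425 / 168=2.53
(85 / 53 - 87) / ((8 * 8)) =-2263 / 1696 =-1.33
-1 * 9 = -9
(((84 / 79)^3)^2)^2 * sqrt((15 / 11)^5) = 27767319078887130503577600 * sqrt(165) / 78650801183158298150697971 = 4.53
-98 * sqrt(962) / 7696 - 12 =-12 - 49 * sqrt(962) / 3848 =-12.39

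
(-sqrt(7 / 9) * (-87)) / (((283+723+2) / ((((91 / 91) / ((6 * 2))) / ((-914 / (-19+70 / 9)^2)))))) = -295829 * sqrt(7) / 895515264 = -0.00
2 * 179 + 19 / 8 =360.38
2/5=0.40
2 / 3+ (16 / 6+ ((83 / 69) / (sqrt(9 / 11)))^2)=218609 / 42849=5.10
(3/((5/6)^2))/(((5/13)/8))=11232/125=89.86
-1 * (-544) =544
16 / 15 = 1.07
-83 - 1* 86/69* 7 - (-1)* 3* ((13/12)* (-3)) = -28007/276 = -101.47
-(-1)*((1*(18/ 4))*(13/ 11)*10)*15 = 8775/ 11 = 797.73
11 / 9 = 1.22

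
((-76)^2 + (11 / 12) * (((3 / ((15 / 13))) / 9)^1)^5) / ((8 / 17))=217430297231791 / 17714700000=12274.00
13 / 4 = 3.25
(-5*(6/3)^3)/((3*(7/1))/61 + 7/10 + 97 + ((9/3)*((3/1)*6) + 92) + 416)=-24400/402627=-0.06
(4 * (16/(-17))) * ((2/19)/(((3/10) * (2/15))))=-3200/323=-9.91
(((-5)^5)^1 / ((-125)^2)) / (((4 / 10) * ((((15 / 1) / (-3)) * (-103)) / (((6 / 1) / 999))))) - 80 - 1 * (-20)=-10289701 / 171495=-60.00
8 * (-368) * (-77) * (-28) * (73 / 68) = -115837568 / 17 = -6813974.59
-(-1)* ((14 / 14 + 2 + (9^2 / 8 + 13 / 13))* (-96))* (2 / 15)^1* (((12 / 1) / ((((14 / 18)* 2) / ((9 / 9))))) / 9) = -5424 / 35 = -154.97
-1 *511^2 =-261121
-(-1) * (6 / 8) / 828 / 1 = 1 / 1104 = 0.00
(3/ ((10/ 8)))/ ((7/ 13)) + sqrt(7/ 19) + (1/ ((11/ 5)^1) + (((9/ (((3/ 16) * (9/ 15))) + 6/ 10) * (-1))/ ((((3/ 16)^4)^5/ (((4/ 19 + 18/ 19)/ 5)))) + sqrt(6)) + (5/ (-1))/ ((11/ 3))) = -825311896386153821766749926262/ 127529139466575 + sqrt(133)/ 19 + sqrt(6) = -6471555440883886.56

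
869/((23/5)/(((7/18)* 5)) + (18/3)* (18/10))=152075/2304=66.00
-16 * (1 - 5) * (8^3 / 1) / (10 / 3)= 49152 / 5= 9830.40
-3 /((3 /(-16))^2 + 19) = -768 /4873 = -0.16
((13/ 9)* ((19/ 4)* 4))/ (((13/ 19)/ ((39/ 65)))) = 361/ 15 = 24.07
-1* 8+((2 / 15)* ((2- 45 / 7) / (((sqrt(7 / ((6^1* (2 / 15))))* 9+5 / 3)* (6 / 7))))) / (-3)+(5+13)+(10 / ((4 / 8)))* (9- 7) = 186* sqrt(35) / 127075+11436626 / 228735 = 50.01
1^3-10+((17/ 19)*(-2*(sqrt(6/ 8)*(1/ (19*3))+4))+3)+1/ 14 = -3481/ 266-17*sqrt(3)/ 1083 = -13.11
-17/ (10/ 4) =-34/ 5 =-6.80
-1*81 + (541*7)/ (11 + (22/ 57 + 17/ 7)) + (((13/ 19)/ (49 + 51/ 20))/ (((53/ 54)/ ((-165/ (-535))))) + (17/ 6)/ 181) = 1211721581777185/ 6273430375368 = 193.15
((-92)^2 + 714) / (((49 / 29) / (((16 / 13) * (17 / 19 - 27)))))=-162481664 / 931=-174523.81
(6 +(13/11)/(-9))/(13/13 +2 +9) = 581/1188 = 0.49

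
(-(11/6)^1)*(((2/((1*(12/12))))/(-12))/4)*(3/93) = 11/4464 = 0.00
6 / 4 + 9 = 21 / 2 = 10.50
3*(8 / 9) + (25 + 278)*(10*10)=90908 / 3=30302.67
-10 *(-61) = 610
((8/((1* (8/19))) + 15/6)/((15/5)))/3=43/18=2.39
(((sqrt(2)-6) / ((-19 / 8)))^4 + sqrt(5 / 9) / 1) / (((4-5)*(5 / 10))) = -14188544 / 130321-2*sqrt(5) / 3 + 393216*sqrt(2) / 6859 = -29.29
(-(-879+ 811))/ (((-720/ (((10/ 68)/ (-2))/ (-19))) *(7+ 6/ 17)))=-17/ 342000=-0.00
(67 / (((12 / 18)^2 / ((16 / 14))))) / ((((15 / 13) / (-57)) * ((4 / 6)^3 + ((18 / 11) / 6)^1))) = -6805458 / 455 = -14957.05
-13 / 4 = -3.25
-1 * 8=-8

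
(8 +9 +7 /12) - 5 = 12.58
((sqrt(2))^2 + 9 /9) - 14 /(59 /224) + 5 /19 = -55926 /1121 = -49.89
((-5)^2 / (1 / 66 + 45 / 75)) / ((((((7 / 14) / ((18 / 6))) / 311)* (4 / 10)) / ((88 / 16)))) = 211674375 / 203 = 1042730.91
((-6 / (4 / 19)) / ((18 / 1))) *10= -95 / 6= -15.83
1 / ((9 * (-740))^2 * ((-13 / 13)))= -0.00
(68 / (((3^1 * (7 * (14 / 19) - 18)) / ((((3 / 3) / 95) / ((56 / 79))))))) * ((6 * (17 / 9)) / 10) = -22831 / 768600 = -0.03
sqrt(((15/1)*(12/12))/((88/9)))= 3*sqrt(330)/44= 1.24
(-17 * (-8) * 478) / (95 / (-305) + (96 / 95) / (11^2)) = -45583284560 / 212549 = -214460.12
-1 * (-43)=43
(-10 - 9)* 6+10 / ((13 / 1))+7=-106.23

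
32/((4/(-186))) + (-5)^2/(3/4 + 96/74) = -447164/303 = -1475.79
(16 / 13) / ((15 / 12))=64 / 65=0.98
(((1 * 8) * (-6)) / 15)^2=256 / 25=10.24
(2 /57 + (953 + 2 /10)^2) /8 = 647370571 /5700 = 113573.78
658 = 658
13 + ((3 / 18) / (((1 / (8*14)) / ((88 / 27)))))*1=5981 / 81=73.84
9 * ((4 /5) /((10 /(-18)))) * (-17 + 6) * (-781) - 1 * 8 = -2783684 /25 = -111347.36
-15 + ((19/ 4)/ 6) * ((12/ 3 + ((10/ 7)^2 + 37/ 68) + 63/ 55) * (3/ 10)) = -13.16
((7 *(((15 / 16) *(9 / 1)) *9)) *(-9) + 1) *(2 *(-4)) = 76529 / 2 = 38264.50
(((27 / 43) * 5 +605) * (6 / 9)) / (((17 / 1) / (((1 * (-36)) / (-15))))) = 41840 / 731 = 57.24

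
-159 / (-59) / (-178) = -159 / 10502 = -0.02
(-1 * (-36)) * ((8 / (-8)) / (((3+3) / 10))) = -60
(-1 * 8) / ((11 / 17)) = -136 / 11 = -12.36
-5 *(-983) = 4915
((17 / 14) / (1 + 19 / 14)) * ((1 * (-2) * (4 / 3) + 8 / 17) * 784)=-87808 / 99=-886.95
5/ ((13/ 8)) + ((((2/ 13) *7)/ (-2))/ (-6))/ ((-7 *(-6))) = 1441/ 468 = 3.08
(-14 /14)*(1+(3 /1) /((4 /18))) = -14.50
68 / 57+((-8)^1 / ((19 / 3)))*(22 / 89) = 4468 / 5073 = 0.88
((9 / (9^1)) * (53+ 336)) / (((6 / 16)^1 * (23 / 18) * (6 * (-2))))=-1556 / 23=-67.65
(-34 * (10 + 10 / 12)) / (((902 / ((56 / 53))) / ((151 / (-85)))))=54964 / 71709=0.77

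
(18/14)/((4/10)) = 45/14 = 3.21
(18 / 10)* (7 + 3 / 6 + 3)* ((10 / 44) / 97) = 0.04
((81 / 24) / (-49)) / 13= -0.01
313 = 313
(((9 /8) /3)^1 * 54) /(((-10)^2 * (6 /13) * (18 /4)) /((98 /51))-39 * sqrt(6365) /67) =142424919 * sqrt(6365) /115097784820 + 2644604235 /11509778482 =0.33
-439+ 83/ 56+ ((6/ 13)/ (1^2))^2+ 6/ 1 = -4081869/ 9464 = -431.30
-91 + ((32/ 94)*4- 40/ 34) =-72561/ 799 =-90.81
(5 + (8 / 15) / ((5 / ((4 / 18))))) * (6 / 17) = 6782 / 3825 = 1.77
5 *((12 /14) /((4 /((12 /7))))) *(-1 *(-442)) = 39780 /49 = 811.84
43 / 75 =0.57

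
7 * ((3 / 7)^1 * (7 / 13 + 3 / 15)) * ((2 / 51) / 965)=96 / 1066325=0.00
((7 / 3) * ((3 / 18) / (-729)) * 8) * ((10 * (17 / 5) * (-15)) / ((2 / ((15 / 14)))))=850 / 729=1.17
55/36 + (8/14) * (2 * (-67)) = -18911/252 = -75.04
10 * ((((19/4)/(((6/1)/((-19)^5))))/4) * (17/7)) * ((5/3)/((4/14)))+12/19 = -379895485619/5472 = -69425344.59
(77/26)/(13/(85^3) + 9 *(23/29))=1371341125/3305230552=0.41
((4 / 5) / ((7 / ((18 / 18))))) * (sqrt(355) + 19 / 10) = 38 / 175 + 4 * sqrt(355) / 35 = 2.37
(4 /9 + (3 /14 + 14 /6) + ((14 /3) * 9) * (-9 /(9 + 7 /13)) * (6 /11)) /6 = -800189 /257796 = -3.10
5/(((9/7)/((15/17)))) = 175/51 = 3.43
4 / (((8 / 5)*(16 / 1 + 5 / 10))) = 5 / 33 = 0.15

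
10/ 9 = 1.11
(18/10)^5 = 59049/3125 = 18.90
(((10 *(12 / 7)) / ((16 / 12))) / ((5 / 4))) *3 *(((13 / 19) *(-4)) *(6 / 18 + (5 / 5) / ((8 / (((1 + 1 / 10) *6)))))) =-97.82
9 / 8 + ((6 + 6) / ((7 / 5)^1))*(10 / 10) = 9.70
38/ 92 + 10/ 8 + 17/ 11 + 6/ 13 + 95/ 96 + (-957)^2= 289175297903/ 315744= 915853.66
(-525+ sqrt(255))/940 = -105/188+ sqrt(255)/940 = -0.54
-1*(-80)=80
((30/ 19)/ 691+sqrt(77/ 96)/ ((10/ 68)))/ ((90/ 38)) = 2/ 2073+323 * sqrt(462)/ 2700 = 2.57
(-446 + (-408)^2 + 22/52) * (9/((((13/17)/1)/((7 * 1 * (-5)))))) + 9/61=-1409999444703/20618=-68386819.51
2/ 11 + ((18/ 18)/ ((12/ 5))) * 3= 63/ 44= 1.43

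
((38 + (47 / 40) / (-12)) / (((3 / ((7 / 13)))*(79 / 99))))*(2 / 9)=1400861 / 739440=1.89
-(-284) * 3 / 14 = 426 / 7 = 60.86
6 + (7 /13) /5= 6.11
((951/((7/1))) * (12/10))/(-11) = -5706/385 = -14.82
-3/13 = -0.23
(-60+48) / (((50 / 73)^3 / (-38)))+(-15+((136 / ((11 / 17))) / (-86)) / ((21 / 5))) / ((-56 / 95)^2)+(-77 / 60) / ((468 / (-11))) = 78261959733625849 / 56945889000000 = 1374.32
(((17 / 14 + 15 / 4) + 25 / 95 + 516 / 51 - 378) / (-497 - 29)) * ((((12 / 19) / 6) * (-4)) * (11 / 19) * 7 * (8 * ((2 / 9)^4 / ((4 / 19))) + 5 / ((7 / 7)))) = -5.99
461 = 461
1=1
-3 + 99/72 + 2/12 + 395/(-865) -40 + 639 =2479097/4152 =597.09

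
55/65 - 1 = -2/13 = -0.15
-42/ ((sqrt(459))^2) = -14/ 153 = -0.09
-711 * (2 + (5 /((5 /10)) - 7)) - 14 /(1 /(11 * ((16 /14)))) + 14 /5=-18641 /5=-3728.20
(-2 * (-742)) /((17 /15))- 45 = 21495 /17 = 1264.41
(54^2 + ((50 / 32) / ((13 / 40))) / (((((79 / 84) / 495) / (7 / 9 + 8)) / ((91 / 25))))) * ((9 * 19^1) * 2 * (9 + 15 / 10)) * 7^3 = 103175671158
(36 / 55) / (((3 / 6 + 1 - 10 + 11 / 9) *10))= -324 / 36025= -0.01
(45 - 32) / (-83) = -13 / 83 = -0.16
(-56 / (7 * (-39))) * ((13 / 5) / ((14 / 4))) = 16 / 105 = 0.15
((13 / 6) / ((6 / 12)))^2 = 169 / 9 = 18.78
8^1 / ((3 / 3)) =8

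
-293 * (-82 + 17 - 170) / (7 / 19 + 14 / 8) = 5232980 / 161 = 32502.98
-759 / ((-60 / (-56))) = -3542 / 5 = -708.40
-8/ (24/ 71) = -71/ 3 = -23.67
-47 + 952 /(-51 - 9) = -943 /15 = -62.87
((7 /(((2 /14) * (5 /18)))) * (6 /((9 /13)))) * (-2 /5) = -611.52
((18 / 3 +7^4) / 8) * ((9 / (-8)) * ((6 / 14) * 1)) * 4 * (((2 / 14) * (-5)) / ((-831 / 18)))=-974835 / 108584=-8.98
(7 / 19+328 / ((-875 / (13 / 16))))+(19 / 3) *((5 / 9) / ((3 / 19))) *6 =120089821 / 897750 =133.77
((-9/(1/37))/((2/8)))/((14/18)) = -11988/7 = -1712.57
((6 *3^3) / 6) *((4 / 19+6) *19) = 3186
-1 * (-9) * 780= 7020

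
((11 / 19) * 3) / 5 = 33 / 95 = 0.35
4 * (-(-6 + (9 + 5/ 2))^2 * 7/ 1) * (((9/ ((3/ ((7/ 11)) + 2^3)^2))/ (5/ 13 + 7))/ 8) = -1618617/ 2027776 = -0.80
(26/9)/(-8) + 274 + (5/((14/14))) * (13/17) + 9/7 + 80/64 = 299878/1071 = 280.00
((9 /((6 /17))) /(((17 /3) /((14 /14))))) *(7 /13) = 2.42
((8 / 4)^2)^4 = 256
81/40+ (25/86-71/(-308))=2.55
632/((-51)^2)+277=721109/2601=277.24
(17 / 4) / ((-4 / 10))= -85 / 8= -10.62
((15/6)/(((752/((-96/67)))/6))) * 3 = -270/3149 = -0.09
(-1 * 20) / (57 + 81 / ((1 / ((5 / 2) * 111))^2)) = -80 / 24950253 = -0.00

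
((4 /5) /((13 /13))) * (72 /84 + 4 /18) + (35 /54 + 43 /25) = 30539 /9450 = 3.23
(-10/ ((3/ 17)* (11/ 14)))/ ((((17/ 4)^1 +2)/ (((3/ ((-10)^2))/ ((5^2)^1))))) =-0.01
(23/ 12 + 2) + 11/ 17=931/ 204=4.56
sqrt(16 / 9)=4 / 3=1.33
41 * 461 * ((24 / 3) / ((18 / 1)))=75604 / 9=8400.44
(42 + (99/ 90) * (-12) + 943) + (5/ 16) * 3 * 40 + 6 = 10153/ 10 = 1015.30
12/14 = 6/7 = 0.86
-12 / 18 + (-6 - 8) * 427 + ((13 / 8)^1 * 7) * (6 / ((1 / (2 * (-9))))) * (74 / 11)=-470023 / 33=-14243.12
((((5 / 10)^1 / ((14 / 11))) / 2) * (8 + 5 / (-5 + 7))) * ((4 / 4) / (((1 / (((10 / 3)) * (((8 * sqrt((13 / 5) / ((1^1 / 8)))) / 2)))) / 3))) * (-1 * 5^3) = -4125 * sqrt(130) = -47032.24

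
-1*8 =-8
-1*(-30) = 30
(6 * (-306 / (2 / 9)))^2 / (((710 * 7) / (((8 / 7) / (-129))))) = -91014192 / 747985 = -121.68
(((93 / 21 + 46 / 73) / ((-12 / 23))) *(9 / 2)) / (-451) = 16215 / 167608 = 0.10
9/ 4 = 2.25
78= 78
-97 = -97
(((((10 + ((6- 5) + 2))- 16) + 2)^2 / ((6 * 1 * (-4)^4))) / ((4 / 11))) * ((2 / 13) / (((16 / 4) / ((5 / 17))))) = 55 / 2715648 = 0.00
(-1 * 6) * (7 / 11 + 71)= -4728 / 11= -429.82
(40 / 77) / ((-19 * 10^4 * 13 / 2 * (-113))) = 1 / 268643375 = 0.00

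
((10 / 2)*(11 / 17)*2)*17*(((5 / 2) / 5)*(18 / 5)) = 198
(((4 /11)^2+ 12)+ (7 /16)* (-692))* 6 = -421977 /242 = -1743.71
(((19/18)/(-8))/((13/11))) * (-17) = 3553/1872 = 1.90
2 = 2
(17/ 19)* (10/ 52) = 85/ 494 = 0.17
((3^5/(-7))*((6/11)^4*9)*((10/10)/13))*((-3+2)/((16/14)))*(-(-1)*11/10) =2.05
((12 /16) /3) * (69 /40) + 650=104069 /160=650.43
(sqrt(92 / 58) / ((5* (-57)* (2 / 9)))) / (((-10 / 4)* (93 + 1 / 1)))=3* sqrt(1334) / 1294850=0.00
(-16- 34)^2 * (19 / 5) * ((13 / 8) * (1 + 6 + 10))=524875 / 2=262437.50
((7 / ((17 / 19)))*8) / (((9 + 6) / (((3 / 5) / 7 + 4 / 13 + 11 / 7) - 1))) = 66728 / 16575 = 4.03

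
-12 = -12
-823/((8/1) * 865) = -0.12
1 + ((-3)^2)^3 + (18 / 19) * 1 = 13888 / 19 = 730.95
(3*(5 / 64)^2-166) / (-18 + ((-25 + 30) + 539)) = -679861 / 2154496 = -0.32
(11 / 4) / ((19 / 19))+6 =35 / 4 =8.75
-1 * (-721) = 721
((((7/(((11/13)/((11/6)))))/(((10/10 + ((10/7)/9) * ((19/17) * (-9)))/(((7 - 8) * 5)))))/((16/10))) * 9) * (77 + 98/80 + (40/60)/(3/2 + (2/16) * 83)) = 9663853745/172672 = 55966.54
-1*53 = -53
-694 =-694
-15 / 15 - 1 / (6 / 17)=-23 / 6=-3.83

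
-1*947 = -947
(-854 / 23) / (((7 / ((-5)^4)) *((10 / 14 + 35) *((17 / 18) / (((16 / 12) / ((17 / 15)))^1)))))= -768600 / 6647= -115.63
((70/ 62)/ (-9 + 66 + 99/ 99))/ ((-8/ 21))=-735/ 14384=-0.05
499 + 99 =598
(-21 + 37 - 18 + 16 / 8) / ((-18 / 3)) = 0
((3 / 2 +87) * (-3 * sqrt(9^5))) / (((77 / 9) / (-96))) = 55742256 / 77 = 723925.40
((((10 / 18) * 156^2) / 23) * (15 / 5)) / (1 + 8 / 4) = 13520 / 23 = 587.83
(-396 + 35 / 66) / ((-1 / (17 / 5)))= 443717 / 330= 1344.60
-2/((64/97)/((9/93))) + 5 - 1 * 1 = 3677/992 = 3.71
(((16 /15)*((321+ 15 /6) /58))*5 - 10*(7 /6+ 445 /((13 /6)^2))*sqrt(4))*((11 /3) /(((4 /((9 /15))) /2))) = -2078.39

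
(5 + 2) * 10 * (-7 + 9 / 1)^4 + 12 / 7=7852 / 7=1121.71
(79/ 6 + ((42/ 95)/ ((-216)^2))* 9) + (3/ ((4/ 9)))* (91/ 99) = 17489957/ 902880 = 19.37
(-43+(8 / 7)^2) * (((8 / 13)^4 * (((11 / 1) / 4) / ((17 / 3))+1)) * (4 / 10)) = -422590464 / 118956565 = -3.55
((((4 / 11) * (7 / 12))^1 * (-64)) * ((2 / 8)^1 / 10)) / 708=-14 / 29205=-0.00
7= 7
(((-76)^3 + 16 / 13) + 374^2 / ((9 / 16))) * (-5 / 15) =22265840 / 351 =63435.44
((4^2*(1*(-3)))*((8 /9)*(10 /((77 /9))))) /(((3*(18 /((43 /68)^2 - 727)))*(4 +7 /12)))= 35837856 /244783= 146.41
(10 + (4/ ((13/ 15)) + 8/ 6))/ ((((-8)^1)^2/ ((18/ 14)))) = 933/ 2912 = 0.32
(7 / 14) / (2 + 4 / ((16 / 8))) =1 / 8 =0.12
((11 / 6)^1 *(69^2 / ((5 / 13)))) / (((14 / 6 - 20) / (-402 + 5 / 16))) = 4375649421 / 8480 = 515996.39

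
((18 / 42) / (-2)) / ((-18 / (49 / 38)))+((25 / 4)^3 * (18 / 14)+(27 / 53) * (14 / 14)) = 425538373 / 1353408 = 314.42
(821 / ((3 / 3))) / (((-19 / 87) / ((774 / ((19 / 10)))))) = -552844980 / 361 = -1531426.54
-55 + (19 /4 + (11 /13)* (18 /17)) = -43629 /884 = -49.35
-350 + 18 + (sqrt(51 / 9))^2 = -979 / 3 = -326.33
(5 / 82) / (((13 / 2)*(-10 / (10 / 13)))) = -0.00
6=6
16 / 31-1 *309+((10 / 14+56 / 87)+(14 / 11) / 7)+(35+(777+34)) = 111945202 / 207669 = 539.06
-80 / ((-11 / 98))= 712.73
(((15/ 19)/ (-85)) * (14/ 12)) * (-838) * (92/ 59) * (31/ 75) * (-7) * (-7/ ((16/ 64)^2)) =6558094144/ 1429275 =4588.41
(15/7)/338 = 15/2366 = 0.01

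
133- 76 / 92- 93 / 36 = 35767 / 276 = 129.59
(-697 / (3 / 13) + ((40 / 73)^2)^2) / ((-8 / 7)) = 1801161471907 / 681557784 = 2642.71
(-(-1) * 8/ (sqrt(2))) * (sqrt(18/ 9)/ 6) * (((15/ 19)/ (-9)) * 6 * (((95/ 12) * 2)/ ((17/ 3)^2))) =-100/ 289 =-0.35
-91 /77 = -13 /11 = -1.18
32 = 32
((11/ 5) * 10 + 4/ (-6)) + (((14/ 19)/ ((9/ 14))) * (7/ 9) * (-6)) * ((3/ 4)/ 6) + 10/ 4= 23767/ 1026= 23.16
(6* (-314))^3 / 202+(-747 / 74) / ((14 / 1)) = -3463956779319 / 104636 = -33104827.97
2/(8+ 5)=2/13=0.15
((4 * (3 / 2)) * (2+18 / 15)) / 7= 96 / 35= 2.74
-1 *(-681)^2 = -463761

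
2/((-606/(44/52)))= -11/3939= -0.00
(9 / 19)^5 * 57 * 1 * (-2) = -354294 / 130321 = -2.72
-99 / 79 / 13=-99 / 1027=-0.10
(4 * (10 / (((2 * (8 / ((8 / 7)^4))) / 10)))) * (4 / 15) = 81920 / 7203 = 11.37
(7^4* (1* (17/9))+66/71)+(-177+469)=3085189/639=4828.15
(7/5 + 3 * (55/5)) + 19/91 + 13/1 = 21662/455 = 47.61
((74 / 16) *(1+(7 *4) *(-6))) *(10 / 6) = -30895 / 24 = -1287.29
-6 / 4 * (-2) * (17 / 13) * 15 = 765 / 13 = 58.85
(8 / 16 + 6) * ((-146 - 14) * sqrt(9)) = -3120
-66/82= -33/41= -0.80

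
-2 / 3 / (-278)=0.00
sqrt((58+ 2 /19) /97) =4*sqrt(127167) /1843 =0.77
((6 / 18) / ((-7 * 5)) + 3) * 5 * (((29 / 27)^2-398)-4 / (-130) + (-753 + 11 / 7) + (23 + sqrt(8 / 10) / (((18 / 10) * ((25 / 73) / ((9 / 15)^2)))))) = -117196689296 / 6965595 + 45844 * sqrt(5) / 13125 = -16817.27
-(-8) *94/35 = 21.49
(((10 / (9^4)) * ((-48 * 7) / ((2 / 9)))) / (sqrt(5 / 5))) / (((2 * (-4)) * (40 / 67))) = 469 / 972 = 0.48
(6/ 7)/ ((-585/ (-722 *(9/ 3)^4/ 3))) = 12996/ 455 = 28.56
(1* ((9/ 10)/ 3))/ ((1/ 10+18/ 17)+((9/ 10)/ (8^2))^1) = 3264/ 12761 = 0.26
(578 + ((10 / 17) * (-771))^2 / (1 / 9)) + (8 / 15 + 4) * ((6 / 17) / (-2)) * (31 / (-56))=37461484899 / 20230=1851778.79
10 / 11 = 0.91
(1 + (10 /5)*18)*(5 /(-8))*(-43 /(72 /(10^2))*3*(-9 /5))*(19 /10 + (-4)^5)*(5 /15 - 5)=-35572274.06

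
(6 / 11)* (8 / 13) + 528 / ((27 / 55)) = 1384672 / 1287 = 1075.89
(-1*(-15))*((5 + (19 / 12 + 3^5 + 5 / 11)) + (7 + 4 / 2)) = 170965 / 44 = 3885.57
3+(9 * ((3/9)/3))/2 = 7/2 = 3.50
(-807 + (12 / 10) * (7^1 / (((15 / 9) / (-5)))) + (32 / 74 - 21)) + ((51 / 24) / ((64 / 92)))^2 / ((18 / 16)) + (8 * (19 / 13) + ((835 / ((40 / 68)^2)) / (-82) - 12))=-1588864885859 / 1817487360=-874.21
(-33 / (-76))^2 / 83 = 1089 / 479408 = 0.00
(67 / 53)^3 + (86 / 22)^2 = 311665896 / 18014117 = 17.30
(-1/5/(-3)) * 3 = 1/5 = 0.20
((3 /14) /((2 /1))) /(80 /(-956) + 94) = 239 /209496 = 0.00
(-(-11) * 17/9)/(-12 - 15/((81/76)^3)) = -3680721/4320644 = -0.85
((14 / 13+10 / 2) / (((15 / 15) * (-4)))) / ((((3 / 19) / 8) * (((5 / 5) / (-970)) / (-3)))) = -2911940 / 13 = -223995.38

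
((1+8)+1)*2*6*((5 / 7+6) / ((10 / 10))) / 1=5640 / 7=805.71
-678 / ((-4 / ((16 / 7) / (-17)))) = -2712 / 119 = -22.79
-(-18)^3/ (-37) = -5832/ 37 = -157.62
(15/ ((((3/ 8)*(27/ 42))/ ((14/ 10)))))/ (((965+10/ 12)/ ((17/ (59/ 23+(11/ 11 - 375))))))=-613088/ 148520055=-0.00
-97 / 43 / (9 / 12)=-388 / 129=-3.01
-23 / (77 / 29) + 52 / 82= -25345 / 3157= -8.03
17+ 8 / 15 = 263 / 15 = 17.53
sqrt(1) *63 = 63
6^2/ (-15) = -12/ 5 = -2.40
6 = 6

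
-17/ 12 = -1.42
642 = 642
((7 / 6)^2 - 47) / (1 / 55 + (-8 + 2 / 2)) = 90365 / 13824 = 6.54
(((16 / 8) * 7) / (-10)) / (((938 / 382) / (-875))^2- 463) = 798021875 / 263917229886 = 0.00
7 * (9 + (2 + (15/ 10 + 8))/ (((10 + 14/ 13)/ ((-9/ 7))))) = 1717/ 32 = 53.66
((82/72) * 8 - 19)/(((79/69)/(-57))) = 38893/79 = 492.32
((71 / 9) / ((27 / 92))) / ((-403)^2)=6532 / 39465387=0.00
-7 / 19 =-0.37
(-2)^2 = 4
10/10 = 1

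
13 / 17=0.76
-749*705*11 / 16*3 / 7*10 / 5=-2489355 / 8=-311169.38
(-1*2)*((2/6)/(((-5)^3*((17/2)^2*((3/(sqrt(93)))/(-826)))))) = -6608*sqrt(93)/325125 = -0.20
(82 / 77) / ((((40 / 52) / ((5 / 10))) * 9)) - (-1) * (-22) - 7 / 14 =-77696 / 3465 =-22.42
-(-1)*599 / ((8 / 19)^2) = 216239 / 64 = 3378.73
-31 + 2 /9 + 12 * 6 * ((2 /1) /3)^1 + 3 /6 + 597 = 11065 /18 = 614.72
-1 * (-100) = 100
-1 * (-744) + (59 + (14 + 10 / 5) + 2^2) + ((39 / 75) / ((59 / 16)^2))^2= 6232878639959 / 7573350625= 823.00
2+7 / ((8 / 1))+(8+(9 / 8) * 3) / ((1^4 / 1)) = 57 / 4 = 14.25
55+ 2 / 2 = 56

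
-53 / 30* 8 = -212 / 15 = -14.13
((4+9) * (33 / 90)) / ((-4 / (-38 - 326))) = 13013 / 30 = 433.77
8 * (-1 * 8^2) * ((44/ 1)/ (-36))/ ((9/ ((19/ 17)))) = 107008/ 1377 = 77.71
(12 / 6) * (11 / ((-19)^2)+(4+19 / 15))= 57368 / 5415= 10.59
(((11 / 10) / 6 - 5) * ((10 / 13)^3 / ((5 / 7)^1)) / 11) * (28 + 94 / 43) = -2387140 / 283413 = -8.42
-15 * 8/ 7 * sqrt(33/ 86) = -60 * sqrt(2838)/ 301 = -10.62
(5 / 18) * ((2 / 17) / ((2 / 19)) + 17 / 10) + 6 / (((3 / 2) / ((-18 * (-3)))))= 132671 / 612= 216.78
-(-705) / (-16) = -705 / 16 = -44.06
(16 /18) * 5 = 40 /9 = 4.44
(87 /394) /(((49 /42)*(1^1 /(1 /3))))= 87 /1379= 0.06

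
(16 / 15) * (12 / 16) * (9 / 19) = 36 / 95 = 0.38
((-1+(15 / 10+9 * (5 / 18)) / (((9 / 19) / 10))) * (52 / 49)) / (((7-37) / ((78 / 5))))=-507676 / 11025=-46.05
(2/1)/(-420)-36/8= -473/105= -4.50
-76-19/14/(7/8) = -3800/49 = -77.55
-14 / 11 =-1.27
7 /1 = 7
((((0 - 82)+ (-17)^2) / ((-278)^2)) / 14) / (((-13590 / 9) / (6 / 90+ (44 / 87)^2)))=-280669 / 6870060710800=-0.00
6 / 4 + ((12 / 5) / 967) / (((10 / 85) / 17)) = 17973 / 9670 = 1.86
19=19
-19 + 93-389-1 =-316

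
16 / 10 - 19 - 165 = -912 / 5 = -182.40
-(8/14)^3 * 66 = -4224/343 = -12.31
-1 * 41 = -41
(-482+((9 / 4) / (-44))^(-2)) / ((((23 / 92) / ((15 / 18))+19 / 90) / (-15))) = 201650 / 69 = 2922.46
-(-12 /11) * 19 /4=57 /11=5.18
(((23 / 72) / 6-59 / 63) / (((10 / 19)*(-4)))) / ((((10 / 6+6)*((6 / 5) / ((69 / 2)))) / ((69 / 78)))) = 1167227 / 838656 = 1.39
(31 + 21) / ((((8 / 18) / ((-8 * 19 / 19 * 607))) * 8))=-71019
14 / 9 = 1.56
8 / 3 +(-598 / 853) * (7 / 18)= 18379 / 7677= 2.39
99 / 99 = 1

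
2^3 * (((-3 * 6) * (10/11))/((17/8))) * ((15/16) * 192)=-2073600/187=-11088.77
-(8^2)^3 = -262144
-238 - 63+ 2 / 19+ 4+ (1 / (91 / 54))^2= -296.54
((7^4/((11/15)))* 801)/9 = 3205335/11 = 291394.09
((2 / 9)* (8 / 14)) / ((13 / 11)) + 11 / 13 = 781 / 819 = 0.95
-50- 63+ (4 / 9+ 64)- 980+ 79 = -949.56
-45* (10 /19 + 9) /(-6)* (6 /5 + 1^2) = 157.18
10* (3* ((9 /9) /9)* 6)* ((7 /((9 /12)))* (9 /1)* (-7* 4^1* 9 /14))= -30240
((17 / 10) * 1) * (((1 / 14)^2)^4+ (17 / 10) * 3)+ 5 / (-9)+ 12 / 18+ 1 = 6495685530749 / 664105075200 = 9.78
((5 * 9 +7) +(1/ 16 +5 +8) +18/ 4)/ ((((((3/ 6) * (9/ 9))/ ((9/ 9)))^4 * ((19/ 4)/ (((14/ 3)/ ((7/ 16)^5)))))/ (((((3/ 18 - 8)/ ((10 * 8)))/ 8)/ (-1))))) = 81625088/ 97755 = 835.00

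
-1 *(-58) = 58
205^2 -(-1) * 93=42118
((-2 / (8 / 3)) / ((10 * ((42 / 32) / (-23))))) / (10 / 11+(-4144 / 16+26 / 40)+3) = -2024 / 391839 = -0.01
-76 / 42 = -1.81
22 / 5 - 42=-188 / 5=-37.60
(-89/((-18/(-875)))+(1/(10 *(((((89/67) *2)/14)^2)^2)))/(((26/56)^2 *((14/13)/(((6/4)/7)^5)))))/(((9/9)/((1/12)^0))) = -1270329454145873/293633687880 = -4326.24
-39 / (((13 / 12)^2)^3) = -8957952 / 371293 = -24.13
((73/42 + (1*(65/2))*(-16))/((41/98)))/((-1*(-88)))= -152369/10824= -14.08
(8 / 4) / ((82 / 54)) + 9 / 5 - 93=-18426 / 205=-89.88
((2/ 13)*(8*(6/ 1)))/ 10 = 48/ 65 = 0.74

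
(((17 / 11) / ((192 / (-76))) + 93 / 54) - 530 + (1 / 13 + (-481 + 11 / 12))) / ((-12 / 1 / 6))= 20775185 / 41184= 504.45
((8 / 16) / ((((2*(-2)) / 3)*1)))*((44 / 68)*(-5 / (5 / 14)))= 231 / 68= 3.40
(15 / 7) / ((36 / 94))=235 / 42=5.60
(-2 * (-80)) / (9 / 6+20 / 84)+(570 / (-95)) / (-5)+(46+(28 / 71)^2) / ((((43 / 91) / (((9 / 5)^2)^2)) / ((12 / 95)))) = 222.78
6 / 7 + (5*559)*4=78266 / 7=11180.86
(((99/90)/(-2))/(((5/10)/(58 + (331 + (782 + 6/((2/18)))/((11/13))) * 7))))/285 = -1793/50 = -35.86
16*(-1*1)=-16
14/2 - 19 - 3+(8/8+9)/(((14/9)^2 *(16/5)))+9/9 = -19927/1568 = -12.71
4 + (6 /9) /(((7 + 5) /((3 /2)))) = 49 /12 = 4.08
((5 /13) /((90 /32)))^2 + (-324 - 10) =-4571870 /13689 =-333.98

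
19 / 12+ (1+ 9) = 139 / 12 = 11.58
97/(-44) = -97/44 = -2.20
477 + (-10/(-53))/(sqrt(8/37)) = 5 * sqrt(74)/106 + 477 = 477.41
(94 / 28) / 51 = 47 / 714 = 0.07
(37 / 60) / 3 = 37 / 180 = 0.21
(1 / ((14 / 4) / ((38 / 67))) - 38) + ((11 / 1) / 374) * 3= -601957 / 15946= -37.75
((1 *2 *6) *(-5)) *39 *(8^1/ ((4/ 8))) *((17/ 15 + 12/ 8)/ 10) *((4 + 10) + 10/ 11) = -8084544/ 55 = -146991.71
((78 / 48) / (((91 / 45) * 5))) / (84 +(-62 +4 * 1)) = 9 / 1456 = 0.01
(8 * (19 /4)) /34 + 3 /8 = 203 /136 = 1.49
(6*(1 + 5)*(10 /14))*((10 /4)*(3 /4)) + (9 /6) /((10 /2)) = 1698 /35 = 48.51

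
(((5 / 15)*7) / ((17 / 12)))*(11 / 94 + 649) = 1069.13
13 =13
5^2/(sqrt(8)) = 25 *sqrt(2)/4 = 8.84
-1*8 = -8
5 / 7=0.71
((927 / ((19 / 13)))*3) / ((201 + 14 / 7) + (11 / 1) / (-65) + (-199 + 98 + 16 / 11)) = 25849395 / 1403131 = 18.42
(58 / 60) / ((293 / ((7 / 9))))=203 / 79110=0.00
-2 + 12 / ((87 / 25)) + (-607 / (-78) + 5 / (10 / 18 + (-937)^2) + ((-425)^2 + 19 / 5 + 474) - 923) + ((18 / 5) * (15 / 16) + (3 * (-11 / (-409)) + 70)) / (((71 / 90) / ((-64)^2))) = 364348735644836362153 / 648793120765335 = 561579.22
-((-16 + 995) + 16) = -995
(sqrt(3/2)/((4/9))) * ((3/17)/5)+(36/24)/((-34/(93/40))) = -279/2720+27 * sqrt(6)/680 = -0.01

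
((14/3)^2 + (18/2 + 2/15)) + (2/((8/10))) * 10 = 2516/45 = 55.91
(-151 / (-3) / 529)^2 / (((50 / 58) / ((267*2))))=117698762 / 20988075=5.61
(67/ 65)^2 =4489/ 4225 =1.06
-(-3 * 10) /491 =30 /491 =0.06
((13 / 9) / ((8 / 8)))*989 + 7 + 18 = 13082 / 9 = 1453.56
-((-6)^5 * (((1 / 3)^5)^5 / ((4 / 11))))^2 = -7744 / 12157665459056928801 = -0.00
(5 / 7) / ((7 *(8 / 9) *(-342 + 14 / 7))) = -9 / 26656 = -0.00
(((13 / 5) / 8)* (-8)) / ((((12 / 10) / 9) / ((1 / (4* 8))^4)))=-0.00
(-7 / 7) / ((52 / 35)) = -0.67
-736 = -736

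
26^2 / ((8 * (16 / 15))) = 2535 / 32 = 79.22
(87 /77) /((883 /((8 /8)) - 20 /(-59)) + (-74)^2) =1711 /9630159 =0.00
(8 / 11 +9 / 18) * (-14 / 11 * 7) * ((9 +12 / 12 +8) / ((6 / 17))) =-67473 / 121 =-557.63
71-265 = -194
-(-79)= 79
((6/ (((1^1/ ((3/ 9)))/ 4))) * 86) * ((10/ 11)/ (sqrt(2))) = 3440 * sqrt(2)/ 11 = 442.26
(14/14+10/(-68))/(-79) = -29/2686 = -0.01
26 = 26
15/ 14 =1.07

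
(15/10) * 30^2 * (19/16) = 12825/8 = 1603.12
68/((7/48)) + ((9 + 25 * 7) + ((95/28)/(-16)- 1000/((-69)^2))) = 1386112313/2132928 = 649.86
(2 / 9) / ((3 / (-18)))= -4 / 3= -1.33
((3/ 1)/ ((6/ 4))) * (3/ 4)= 3/ 2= 1.50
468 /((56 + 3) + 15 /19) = 7.83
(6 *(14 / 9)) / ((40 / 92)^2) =3703 / 75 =49.37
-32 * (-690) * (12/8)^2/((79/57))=2831760/79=35845.06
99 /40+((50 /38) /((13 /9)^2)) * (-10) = -3.83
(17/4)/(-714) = -1/168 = -0.01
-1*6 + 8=2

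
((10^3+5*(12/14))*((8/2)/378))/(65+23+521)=14060/805707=0.02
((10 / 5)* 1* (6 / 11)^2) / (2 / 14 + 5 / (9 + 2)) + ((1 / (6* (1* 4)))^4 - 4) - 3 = -503967491 / 83939328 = -6.00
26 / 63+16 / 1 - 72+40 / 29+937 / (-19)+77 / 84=-14247203 / 138852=-102.61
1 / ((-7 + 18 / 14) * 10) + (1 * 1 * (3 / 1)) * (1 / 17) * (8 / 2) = 4681 / 6800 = 0.69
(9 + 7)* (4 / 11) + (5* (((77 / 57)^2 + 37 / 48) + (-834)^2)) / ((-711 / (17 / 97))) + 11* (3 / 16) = -8374215757361 / 9859246452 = -849.38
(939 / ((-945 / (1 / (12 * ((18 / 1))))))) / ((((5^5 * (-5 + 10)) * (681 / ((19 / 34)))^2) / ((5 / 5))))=-112993 / 569949515572500000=-0.00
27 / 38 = 0.71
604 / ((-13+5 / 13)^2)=25519 / 6724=3.80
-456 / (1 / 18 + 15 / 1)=-8208 / 271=-30.29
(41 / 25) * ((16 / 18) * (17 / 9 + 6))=23288 / 2025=11.50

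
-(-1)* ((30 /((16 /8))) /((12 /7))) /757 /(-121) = -35 /366388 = -0.00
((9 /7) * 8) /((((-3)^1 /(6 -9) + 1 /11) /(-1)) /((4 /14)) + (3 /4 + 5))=3168 /595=5.32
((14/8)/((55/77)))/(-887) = -49/17740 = -0.00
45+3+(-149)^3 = -3307901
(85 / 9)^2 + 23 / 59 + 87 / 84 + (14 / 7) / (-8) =6046501 / 66906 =90.37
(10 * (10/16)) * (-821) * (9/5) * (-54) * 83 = 82793745/2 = 41396872.50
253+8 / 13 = 3297 / 13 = 253.62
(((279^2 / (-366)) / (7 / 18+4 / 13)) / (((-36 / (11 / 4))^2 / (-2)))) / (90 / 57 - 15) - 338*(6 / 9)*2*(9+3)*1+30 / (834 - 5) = -485015885094083 / 89681087360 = -5408.23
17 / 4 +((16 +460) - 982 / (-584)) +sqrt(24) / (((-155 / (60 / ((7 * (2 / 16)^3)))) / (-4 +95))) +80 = 41021 / 73 - 159744 * sqrt(6) / 31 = -12060.37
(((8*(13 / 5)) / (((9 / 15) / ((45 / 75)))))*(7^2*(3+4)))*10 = 71344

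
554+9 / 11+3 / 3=6114 / 11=555.82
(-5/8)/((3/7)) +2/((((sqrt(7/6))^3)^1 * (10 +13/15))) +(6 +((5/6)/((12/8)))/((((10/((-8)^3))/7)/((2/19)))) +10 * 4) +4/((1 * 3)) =180 * sqrt(42)/7987 +34085/1368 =25.06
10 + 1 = 11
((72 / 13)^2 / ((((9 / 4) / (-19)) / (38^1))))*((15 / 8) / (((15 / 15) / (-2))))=6238080 / 169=36911.72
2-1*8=-6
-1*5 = -5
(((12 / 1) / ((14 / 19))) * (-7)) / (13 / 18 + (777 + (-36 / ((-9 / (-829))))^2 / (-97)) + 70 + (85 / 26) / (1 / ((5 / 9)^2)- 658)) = 21177983034 / 20901484583635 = 0.00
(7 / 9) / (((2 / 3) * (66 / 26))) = 91 / 198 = 0.46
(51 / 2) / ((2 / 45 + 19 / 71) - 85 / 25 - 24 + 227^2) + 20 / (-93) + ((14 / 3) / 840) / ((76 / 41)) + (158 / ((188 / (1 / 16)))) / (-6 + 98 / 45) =-254195101637429923 / 1128231723725112960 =-0.23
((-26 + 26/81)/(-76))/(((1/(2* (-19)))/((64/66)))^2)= 40468480/88209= 458.78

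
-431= -431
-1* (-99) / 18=11 / 2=5.50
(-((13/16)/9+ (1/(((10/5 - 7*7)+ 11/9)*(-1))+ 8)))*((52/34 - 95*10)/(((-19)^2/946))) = 229407785497/11377998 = 20162.40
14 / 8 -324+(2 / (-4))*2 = -1293 / 4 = -323.25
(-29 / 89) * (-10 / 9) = 290 / 801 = 0.36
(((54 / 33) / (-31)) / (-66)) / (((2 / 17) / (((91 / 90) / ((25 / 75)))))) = 1547 / 75020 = 0.02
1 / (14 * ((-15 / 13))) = -13 / 210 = -0.06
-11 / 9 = -1.22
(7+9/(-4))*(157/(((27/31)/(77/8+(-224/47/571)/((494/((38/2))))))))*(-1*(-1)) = 2484096743093/301433184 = 8240.95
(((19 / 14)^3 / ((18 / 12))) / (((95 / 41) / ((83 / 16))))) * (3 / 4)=1228483 / 439040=2.80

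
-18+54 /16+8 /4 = -101 /8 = -12.62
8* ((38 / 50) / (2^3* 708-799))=152 / 121625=0.00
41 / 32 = 1.28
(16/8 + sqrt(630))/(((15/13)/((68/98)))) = 884/735 + 442 * sqrt(70)/245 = 16.30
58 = 58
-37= -37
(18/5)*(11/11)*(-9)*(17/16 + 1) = -2673/40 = -66.82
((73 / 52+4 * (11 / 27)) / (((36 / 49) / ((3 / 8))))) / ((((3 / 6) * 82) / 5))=1043455 / 5526144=0.19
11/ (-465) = -11/ 465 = -0.02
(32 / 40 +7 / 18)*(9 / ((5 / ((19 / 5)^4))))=13944347 / 31250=446.22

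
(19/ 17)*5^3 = 2375/ 17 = 139.71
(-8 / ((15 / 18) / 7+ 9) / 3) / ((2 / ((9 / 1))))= -504 / 383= -1.32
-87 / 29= -3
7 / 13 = 0.54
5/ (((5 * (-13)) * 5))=-1/ 65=-0.02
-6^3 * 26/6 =-936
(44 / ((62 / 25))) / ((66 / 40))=1000 / 93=10.75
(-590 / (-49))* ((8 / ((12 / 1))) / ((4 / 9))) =885 / 49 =18.06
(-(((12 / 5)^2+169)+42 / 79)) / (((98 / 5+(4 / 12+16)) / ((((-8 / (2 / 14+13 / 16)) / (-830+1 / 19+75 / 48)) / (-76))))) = 177254912 / 273184518915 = 0.00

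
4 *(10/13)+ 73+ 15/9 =3032/39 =77.74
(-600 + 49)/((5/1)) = -551/5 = -110.20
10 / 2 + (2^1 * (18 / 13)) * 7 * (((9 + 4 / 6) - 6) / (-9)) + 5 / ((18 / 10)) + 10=1156 / 117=9.88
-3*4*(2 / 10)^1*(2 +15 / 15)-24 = -156 / 5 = -31.20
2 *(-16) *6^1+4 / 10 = -958 / 5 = -191.60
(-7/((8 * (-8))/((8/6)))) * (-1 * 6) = -7/8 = -0.88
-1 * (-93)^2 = -8649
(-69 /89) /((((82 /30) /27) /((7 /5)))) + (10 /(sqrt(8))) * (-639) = -2269.93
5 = 5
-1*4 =-4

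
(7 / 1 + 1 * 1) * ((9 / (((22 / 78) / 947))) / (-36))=-73866 / 11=-6715.09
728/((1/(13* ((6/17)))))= 56784/17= 3340.24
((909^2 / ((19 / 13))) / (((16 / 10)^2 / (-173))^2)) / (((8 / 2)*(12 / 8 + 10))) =56127017.06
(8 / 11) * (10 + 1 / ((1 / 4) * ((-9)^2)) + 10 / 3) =8672 / 891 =9.73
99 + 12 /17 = 1695 /17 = 99.71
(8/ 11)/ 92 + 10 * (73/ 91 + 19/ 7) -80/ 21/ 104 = 346688/ 9867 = 35.14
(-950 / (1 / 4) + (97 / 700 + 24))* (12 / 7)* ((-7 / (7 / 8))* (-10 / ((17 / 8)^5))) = -11950.73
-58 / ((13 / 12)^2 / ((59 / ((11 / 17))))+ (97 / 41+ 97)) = -343459296 / 588492187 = -0.58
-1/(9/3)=-1/3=-0.33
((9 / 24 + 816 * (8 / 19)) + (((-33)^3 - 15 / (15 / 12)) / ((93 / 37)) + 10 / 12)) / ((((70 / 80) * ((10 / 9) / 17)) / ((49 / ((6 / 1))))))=-23479088297 / 11780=-1993131.43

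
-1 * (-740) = 740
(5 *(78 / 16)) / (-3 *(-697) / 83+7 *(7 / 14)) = 16185 / 19052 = 0.85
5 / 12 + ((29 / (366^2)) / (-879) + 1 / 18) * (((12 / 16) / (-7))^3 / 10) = 1196642068333 / 2871988062720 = 0.42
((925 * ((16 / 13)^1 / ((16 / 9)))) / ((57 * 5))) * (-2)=-1110 / 247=-4.49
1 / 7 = 0.14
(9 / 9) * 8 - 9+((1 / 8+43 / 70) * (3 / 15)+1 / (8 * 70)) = -2381 / 2800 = -0.85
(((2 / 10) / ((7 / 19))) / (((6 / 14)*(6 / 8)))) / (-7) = -76 / 315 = -0.24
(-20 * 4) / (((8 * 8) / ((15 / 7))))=-75 / 28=-2.68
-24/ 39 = -8/ 13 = -0.62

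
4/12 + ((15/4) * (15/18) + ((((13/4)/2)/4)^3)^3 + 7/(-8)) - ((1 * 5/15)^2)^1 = 782947719470869/316659348799488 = 2.47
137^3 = 2571353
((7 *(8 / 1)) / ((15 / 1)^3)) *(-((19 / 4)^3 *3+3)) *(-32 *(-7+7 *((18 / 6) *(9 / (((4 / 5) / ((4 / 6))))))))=29173522 / 1125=25932.02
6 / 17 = 0.35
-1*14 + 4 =-10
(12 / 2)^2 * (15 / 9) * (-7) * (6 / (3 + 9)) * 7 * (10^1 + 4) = -20580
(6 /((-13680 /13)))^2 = 169 /5198400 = 0.00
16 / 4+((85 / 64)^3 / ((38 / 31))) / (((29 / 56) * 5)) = 171094369 / 36110336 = 4.74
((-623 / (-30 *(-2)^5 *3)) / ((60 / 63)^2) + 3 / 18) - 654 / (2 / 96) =-12054555581 / 384000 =-31392.07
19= 19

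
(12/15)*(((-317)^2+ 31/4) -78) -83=80252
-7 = -7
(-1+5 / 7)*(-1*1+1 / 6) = 5 / 21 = 0.24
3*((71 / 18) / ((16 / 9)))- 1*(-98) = 3349 / 32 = 104.66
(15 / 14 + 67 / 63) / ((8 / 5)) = 1345 / 1008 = 1.33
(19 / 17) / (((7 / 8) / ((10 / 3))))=1520 / 357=4.26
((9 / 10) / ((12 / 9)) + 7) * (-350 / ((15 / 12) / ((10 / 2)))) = -10745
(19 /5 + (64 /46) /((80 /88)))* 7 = 4291 /115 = 37.31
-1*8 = -8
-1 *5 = -5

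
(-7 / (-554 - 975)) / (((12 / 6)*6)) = 7 / 18348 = 0.00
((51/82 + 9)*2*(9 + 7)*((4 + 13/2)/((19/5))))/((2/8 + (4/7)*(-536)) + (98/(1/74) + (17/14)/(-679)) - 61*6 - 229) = 12600393120/94059964721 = 0.13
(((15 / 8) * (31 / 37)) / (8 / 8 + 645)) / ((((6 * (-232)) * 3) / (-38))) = 155 / 7004544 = 0.00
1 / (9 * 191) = 1 / 1719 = 0.00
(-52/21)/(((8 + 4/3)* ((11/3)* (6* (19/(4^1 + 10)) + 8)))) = -39/8701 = -0.00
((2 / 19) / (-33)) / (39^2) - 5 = -4768337 / 953667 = -5.00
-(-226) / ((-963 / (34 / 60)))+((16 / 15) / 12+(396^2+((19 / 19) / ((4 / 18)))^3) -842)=18034880749 / 115560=156065.08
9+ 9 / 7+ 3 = 93 / 7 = 13.29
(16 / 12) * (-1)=-4 / 3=-1.33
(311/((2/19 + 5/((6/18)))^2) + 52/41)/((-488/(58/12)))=-0.03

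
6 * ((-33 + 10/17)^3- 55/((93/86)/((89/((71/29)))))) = -2329111583486/10813513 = -215388.98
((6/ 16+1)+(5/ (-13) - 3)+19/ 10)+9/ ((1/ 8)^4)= 19169223/ 520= 36863.89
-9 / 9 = -1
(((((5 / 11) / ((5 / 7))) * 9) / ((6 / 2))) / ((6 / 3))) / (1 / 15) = 315 / 22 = 14.32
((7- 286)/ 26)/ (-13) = 279/ 338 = 0.83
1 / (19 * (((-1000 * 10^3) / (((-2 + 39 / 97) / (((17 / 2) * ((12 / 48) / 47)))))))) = 1457 / 783275000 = 0.00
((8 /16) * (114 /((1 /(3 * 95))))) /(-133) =-855 /7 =-122.14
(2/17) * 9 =18/17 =1.06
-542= -542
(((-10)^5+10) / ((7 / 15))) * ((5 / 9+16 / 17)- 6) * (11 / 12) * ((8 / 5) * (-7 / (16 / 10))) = -6191374.26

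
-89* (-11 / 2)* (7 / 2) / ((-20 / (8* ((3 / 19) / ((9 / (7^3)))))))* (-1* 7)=16454053 / 570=28866.76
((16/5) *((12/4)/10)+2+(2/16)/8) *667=3175587/1600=1984.74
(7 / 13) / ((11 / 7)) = 0.34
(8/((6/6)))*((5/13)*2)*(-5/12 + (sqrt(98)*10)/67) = -100/39 + 5600*sqrt(2)/871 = 6.53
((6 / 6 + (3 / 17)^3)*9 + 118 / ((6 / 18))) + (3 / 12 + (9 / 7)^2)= 351430301 / 962948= 364.95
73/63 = 1.16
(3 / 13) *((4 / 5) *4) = 48 / 65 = 0.74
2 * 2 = 4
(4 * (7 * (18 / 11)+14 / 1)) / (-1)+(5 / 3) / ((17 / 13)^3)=-16386845 / 162129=-101.07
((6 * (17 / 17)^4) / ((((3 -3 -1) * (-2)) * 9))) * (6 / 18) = 1 / 9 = 0.11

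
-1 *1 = -1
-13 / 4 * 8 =-26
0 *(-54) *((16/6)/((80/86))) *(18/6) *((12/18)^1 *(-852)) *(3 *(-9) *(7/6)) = 0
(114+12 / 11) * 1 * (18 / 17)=121.86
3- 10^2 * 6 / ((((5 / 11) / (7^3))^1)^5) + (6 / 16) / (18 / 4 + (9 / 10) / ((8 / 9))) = -2697507137387064511729 / 18375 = -146803109517663374.79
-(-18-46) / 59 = 64 / 59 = 1.08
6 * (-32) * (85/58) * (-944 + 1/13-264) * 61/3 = 2605441760/377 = 6910986.10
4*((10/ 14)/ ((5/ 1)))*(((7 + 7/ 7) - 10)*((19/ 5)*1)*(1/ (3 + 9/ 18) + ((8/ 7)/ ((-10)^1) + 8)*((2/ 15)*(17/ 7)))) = -528656/ 42875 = -12.33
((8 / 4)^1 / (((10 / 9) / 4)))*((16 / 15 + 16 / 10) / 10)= 48 / 25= 1.92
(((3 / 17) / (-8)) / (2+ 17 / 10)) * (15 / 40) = -45 / 20128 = -0.00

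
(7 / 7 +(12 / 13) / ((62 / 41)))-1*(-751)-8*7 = 280734 / 403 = 696.61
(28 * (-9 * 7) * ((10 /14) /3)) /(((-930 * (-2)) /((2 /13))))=-14 /403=-0.03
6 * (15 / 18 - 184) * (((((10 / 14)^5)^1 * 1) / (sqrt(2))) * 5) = -722.46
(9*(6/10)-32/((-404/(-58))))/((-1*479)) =-407/241895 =-0.00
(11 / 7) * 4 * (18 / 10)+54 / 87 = 12114 / 1015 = 11.93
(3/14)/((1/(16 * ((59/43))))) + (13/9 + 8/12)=6.82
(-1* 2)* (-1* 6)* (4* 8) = 384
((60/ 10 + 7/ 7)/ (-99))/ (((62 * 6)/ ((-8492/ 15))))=0.11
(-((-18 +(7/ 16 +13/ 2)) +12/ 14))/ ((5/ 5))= 1143/ 112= 10.21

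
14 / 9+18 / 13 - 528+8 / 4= -61198 / 117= -523.06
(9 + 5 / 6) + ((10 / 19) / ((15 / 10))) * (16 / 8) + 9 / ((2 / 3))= 1370 / 57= 24.04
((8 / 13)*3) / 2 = 12 / 13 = 0.92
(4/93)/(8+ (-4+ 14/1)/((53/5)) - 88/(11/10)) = -106/175119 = -0.00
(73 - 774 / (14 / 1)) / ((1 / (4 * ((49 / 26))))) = 1736 / 13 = 133.54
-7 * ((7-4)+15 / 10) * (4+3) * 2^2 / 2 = -441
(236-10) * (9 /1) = 2034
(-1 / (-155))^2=1 / 24025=0.00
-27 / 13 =-2.08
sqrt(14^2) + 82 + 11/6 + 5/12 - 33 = 261/4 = 65.25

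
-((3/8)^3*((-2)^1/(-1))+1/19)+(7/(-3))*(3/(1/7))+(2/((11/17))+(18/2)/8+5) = -39.94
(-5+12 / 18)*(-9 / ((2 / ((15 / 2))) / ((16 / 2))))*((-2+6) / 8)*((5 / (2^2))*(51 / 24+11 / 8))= 20475 / 8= 2559.38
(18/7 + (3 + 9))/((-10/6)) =-306/35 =-8.74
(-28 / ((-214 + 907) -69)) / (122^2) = -7 / 2321904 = -0.00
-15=-15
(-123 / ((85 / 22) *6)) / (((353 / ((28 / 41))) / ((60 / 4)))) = -924 / 6001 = -0.15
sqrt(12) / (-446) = -sqrt(3) / 223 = -0.01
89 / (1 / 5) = 445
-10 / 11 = -0.91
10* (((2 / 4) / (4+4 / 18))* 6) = 135 / 19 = 7.11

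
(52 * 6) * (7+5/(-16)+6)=7917/2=3958.50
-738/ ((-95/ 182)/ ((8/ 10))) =537264/ 475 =1131.08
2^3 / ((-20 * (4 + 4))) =-1 / 20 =-0.05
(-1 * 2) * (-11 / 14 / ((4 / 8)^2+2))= 0.70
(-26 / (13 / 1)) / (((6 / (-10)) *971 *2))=5 / 2913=0.00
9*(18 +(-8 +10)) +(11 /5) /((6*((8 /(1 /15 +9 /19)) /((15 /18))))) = 7388047 /41040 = 180.02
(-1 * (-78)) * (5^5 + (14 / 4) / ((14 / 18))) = 244101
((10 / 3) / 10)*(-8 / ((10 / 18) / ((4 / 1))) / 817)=-96 / 4085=-0.02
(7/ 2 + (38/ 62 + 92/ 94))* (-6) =-44511/ 1457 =-30.55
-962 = -962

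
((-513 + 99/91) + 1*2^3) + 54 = -40942/91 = -449.91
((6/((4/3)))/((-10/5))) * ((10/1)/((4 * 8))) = -0.70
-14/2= -7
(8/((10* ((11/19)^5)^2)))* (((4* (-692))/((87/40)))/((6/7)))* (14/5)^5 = -1022257478454289726480384/21155211940190625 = -48321779.11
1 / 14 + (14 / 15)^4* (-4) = -2100671 / 708750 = -2.96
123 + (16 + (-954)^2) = 910255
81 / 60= 1.35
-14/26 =-7/13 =-0.54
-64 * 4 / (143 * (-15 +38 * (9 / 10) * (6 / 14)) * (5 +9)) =160 / 429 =0.37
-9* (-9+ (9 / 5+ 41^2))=-75321 / 5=-15064.20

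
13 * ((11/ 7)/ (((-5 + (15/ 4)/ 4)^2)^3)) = 184549376/ 40610171875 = 0.00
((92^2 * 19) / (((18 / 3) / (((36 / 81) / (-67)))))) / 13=-321632 / 23517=-13.68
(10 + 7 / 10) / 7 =107 / 70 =1.53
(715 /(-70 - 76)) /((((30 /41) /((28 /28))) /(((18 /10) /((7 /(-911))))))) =16023579 /10220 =1567.86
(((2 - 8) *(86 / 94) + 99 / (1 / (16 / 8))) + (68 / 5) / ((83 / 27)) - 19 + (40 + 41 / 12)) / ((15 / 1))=51809509 / 3510900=14.76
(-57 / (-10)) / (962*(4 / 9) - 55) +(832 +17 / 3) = 84262429 / 100590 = 837.68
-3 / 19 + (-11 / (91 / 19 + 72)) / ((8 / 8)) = -8348 / 27721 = -0.30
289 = 289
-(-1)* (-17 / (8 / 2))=-4.25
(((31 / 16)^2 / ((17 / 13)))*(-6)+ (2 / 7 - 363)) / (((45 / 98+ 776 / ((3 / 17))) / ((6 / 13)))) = -0.04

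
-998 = -998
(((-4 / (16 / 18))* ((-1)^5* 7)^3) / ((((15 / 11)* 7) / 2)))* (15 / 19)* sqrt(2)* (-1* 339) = -1644489* sqrt(2) / 19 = -122403.09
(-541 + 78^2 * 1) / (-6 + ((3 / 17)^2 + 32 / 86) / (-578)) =-39814293658 / 43101847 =-923.73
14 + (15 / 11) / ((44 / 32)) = 1814 / 121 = 14.99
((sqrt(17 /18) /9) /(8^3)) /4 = sqrt(34) /110592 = 0.00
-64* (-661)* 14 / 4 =148064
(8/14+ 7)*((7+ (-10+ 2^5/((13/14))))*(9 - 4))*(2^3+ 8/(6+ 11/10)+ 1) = 77928815/6461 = 12061.42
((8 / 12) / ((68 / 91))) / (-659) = -0.00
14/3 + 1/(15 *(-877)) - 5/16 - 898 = -62698197/70160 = -893.65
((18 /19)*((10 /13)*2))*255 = 91800 /247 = 371.66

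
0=0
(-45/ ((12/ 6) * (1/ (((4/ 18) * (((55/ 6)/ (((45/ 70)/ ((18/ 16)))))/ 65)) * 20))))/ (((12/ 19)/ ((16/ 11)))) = -6650/ 117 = -56.84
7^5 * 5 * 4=336140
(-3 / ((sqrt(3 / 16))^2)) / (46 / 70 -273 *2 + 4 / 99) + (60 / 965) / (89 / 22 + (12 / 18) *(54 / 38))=31808329608 / 761062719143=0.04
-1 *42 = -42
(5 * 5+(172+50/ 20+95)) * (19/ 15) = 11191/ 30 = 373.03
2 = 2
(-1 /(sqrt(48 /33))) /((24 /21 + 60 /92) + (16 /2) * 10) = -161 * sqrt(11) /52676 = -0.01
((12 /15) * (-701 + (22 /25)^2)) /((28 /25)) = -437641 /875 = -500.16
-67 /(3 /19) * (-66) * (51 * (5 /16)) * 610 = 1089083325 /4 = 272270831.25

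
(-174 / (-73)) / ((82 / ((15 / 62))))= 1305 / 185566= 0.01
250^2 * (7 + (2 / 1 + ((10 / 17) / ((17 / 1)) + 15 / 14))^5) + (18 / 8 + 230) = 5016194024515308288864669 / 271062475878770744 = 18505674.78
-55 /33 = -5 /3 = -1.67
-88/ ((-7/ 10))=880/ 7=125.71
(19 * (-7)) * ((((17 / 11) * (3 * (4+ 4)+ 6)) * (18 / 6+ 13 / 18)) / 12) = -757435 / 396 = -1912.71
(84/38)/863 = 42/16397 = 0.00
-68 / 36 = -17 / 9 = -1.89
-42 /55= -0.76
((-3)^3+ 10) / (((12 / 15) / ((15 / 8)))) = -1275 / 32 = -39.84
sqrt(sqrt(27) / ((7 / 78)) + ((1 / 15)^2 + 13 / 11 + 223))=sqrt(44594550 * sqrt(3) + 299070079) / 1155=16.80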